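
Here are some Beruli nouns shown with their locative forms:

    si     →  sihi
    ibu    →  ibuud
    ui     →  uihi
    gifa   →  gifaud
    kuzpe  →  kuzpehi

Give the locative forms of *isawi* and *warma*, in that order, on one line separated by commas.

isawihi, warmaud

The suffix is conditioned by the last vowel: -hi when the last vowel of the stem is a front vowel (*si*, *ui*, *kuzpe*); -ud when the last vowel of the stem is a back vowel (*ibu*, *gifa*).
Since the last vowel of *isawi* is /i/ (a front vowel), it takes -hi, giving *isawihi*.
*warma*: last vowel = /a/, a back vowel → -ud → *warmaud*.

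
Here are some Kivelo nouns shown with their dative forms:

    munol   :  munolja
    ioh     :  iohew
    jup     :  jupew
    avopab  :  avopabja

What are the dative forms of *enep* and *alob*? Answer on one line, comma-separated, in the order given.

The pattern is voicing of the final consonant: -ew when the stem ends in a voiceless consonant (*ioh*, *jup*); -ja when the stem ends in a voiced consonant (*munol*, *avopab*).
*enep*: final consonant = /p/, voiceless → -ew → *enepew*.
*alob*: final consonant = /b/, voiced → -ja → *alobja*.

enepew, alobja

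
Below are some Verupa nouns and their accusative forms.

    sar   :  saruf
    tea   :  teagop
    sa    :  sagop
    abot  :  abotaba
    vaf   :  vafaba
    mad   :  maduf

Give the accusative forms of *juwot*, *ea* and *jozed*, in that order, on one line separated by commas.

The suffix is conditioned by the final sound: -aba when the stem ends in a voiceless consonant (*abot*, *vaf*); -uf when the stem ends in a voiced consonant (*sar*, *mad*); -gop when the stem ends in a vowel (*tea*, *sa*).
The final sound of *juwot* is /t/, which is a voiceless consonant, so the suffix is -aba, giving *juwotaba*.
*ea*: final sound = /a/, a vowel → -gop → *eagop*.
Since the final sound of *jozed* is /d/ (a voiced consonant), it takes -uf, giving *jozeduf*.

juwotaba, eagop, jozeduf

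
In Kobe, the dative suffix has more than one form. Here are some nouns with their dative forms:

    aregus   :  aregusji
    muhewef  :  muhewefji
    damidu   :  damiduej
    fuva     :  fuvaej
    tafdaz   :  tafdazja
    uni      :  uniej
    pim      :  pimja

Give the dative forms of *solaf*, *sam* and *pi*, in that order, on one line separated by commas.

The pattern is voicing of the final sound: -ji when the stem ends in a voiceless consonant (*aregus*, *muhewef*); -ja when the stem ends in a voiced consonant (*tafdaz*, *pim*); -ej when the stem ends in a vowel (*damidu*, *fuva*, *uni*).
*solaf*: final sound = /f/, a voiceless consonant → -ji → *solafji*.
Since the final sound of *sam* is /m/ (a voiced consonant), it takes -ja, giving *samja*.
Since the final sound of *pi* is /i/ (a vowel), it takes -ej, giving *piej*.

solafji, samja, piej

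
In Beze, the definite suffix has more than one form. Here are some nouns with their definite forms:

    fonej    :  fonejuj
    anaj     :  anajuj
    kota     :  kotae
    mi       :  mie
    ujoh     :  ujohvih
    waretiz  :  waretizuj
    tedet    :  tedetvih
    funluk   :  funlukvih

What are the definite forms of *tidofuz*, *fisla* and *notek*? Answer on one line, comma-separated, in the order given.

Looking at the final sound of each stem: -vih when the stem ends in a voiceless consonant (*ujoh*, *tedet*, *funluk*); -uj when the stem ends in a voiced consonant (*fonej*, *anaj*, *waretiz*); -e when the stem ends in a vowel (*kota*, *mi*).
The final sound of *tidofuz* is /z/, which is a voiced consonant, so the suffix is -uj, giving *tidofuzuj*.
*fisla*: final sound = /a/, a vowel → -e → *fislae*.
*notek* — final sound /k/ (a voiceless consonant) → -vih → *notekvih*.

tidofuzuj, fislae, notekvih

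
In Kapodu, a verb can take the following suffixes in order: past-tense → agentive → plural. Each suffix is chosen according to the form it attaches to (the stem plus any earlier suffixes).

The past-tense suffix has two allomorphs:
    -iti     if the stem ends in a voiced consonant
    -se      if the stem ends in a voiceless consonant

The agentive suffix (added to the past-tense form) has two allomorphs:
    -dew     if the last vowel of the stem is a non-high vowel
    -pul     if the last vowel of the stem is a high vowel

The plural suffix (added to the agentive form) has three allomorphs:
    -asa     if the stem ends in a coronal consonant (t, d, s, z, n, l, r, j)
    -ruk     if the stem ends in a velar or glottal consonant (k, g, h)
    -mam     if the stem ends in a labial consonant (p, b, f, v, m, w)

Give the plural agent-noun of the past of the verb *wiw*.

*wiw* — final consonant /w/ (voiced) → -iti → *wiwiti*.
Since the last vowel of the past-tense form *wiwiti* is /i/ (a high vowel), it takes -pul, giving *wiwitipul*.
The agentive form *wiwitipul*: final consonant = /l/, coronal → -asa → *wiwitipulasa*.

wiwitipulasa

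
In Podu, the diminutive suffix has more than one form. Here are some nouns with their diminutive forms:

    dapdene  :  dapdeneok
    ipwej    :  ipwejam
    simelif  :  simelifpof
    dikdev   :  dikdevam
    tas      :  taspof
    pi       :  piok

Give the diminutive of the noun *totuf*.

totufpof

The pattern is voicing of the final sound: -pof when the stem ends in a voiceless consonant (*simelif*, *tas*); -am when the stem ends in a voiced consonant (*ipwej*, *dikdev*); -ok when the stem ends in a vowel (*dapdene*, *pi*).
*totuf*: final sound = /f/, a voiceless consonant → -pof → *totufpof*.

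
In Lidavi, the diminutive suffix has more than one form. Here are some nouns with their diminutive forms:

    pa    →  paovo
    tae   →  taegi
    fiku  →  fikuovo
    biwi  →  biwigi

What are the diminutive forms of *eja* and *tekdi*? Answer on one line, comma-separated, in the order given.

The pattern is front/back vowel harmony: -gi when the last vowel of the stem is a front vowel (*tae*, *biwi*); -ovo when the last vowel of the stem is a back vowel (*pa*, *fiku*).
*eja* — last vowel /a/ (a back vowel) → -ovo → *ejaovo*.
The last vowel of *tekdi* is /i/, which is a front vowel, so the suffix is -gi, giving *tekdigi*.

ejaovo, tekdigi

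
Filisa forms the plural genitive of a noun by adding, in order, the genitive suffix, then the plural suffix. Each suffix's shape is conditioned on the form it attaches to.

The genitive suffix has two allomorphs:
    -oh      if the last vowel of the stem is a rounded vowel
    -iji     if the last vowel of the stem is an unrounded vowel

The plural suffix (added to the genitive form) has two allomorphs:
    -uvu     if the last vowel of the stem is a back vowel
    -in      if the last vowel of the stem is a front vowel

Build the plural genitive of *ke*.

keijiin

Since the last vowel of *ke* is /e/ (an unrounded vowel), it takes -iji, giving *keiji*.
The last vowel of the genitive form *keiji* is /i/, which is a front vowel, so the plural suffix is -in, giving *keijiin*.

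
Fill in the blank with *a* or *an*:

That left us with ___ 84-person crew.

The indefinite article is chosen by the initial *sound* of the following word, not its spelling.
The number *84* is spoken "eighty-…", beginning with /ˈeɪti/ — a vowel sound.
So the article is *an*: That left us with an 84-person crew.

an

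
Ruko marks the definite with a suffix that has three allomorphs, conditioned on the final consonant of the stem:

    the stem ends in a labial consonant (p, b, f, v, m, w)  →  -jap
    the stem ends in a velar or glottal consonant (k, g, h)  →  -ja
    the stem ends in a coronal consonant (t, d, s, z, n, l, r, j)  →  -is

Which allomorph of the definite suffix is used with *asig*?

Since the final consonant of *asig* is /g/ (velar/glottal), it takes -ja.

-ja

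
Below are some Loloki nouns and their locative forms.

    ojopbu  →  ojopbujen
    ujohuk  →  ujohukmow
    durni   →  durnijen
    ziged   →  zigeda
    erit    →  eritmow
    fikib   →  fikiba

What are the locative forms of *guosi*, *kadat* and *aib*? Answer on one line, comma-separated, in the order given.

guosijen, kadatmow, aiba

Looking at the final sound of each stem: -mow when the stem ends in a voiceless consonant (*ujohuk*, *erit*); -a when the stem ends in a voiced consonant (*ziged*, *fikib*); -jen when the stem ends in a vowel (*ojopbu*, *durni*).
*guosi*: final sound = /i/, a vowel → -jen → *guosijen*.
Since the final sound of *kadat* is /t/ (a voiceless consonant), it takes -mow, giving *kadatmow*.
*aib* — final sound /b/ (a voiced consonant) → -a → *aiba*.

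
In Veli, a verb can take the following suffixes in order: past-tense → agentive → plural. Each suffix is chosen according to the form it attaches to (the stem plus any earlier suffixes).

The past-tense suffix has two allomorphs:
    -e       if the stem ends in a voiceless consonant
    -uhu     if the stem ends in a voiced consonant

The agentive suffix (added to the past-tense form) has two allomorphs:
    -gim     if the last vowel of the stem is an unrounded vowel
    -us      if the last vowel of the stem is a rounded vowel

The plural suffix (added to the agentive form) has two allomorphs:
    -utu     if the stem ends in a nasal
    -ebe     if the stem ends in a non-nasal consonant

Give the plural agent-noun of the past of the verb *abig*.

abiguhuusebe

*abig* — final consonant /g/ (voiced) → -uhu → *abiguhu*.
Since the last vowel of the past-tense form *abiguhu* is /u/ (a rounded vowel), it takes -us, giving *abiguhuus*.
Since the final consonant of the agentive form *abiguhuus* is /s/ (non-nasal), it takes -ebe, giving *abiguhuusebe*.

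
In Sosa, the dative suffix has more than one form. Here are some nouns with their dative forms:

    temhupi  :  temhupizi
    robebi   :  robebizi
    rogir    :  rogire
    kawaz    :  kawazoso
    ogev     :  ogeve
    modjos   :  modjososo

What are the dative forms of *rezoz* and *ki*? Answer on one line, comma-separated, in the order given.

The suffix is conditioned by the final sound: -oso when the stem ends in a sibilant (*kawaz*, *modjos*); -e when the stem ends in a non-sibilant consonant (*rogir*, *ogev*); -zi when the stem ends in a vowel (*temhupi*, *robebi*).
Since the final sound of *rezoz* is /z/ (a sibilant), it takes -oso, giving *rezozoso*.
Since the final sound of *ki* is /i/ (a vowel), it takes -zi, giving *kizi*.

rezozoso, kizi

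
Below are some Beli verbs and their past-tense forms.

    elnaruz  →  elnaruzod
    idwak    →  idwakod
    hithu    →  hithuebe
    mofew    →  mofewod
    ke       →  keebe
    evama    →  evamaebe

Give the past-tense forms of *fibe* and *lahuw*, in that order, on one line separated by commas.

Looking at the final sound of each stem: -od when the stem ends in a consonant (*elnaruz*, *idwak*, *mofew*); -ebe when the stem ends in a vowel (*hithu*, *ke*, *evama*).
Since the final sound of *fibe* is /e/ (a vowel), it takes -ebe, giving *fibeebe*.
*lahuw* — final sound /w/ (a consonant) → -od → *lahuwod*.

fibeebe, lahuwod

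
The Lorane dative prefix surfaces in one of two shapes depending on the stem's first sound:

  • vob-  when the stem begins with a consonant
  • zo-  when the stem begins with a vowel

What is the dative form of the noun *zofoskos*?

vobzofoskos

*zofoskos*: first sound = /z/, a consonant → vob- → *vobzofoskos*.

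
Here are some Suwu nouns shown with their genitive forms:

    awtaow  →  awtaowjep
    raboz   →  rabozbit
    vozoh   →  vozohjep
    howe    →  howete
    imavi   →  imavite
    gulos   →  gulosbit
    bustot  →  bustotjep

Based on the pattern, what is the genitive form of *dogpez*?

dogpezbit

The alternation tracks the final sound of the stem — -bit when the stem ends in a sibilant (*raboz*, *gulos*); -jep when the stem ends in a non-sibilant consonant (*awtaow*, *vozoh*, *bustot*); -te when the stem ends in a vowel (*howe*, *imavi*).
Since the final sound of *dogpez* is /z/ (a sibilant), it takes -bit, giving *dogpezbit*.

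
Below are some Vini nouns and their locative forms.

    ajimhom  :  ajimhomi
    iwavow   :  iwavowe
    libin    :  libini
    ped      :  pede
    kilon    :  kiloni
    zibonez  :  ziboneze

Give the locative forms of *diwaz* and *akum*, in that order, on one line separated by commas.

The suffix is conditioned by the final consonant: -i when the stem ends in a nasal (*ajimhom*, *libin*, *kilon*); -e when the stem ends in a non-nasal consonant (*iwavow*, *ped*, *zibonez*).
Since the final consonant of *diwaz* is /z/ (non-nasal), it takes -e, giving *diwaze*.
*akum* — final consonant /m/ (a nasal) → -i → *akumi*.

diwaze, akumi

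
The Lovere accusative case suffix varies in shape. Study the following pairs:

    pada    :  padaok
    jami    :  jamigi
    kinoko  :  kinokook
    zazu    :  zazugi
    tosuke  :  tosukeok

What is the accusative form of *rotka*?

rotkaok

Looking at the last vowel of each stem: -gi when the last vowel of the stem is a high vowel (*jami*, *zazu*); -ok when the last vowel of the stem is a non-high vowel (*pada*, *kinoko*, *tosuke*).
*rotka* — last vowel /a/ (a non-high vowel) → -ok → *rotkaok*.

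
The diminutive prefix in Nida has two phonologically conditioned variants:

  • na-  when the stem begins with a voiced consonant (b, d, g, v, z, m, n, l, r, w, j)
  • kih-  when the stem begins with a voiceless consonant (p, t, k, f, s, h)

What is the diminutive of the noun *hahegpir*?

kihhahegpir

The first consonant of *hahegpir* is /h/, which is voiceless, so the prefix is kih-, giving *kihhahegpir*.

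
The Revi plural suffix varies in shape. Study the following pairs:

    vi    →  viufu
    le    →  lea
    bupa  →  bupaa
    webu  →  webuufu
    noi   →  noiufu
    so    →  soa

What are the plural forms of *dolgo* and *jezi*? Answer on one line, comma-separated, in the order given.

The alternation tracks the last vowel of the stem — -ufu when the last vowel of the stem is a high vowel (*vi*, *webu*, *noi*); -a when the last vowel of the stem is a non-high vowel (*le*, *bupa*, *so*).
The last vowel of *dolgo* is /o/, which is a non-high vowel, so the suffix is -a, giving *dolgoa*.
*jezi* — last vowel /i/ (a high vowel) → -ufu → *jeziufu*.

dolgoa, jeziufu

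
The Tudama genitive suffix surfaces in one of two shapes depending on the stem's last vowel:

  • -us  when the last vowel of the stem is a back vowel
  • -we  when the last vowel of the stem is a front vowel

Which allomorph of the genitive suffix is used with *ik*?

*ik*: last vowel = /i/, a front vowel → -we.

-we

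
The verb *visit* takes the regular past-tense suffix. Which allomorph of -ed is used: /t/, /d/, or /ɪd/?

/ɪd/

The stem *visit* ends in /t/ or /d/.
The -ed suffix is realized as /ɪd/ after /t, d/; as /t/ after other voiceless consonants; and as /d/ after other voiced sounds.
So -ed on *visit* is pronounced /ɪd/.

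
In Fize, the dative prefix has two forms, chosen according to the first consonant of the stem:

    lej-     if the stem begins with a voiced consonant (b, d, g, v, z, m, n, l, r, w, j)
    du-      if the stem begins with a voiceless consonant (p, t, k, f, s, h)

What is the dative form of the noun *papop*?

*papop* — first consonant /p/ (voiceless) → du- → *dupapop*.

dupapop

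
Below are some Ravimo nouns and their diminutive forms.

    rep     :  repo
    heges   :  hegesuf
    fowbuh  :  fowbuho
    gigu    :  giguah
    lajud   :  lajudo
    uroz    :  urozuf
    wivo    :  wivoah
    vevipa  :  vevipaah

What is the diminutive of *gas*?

Looking at the final sound of each stem: -uf when the stem ends in a sibilant (*heges*, *uroz*); -o when the stem ends in a non-sibilant consonant (*rep*, *fowbuh*, *lajud*); -ah when the stem ends in a vowel (*gigu*, *wivo*, *vevipa*).
*gas* — final sound /s/ (a sibilant) → -uf → *gasuf*.

gasuf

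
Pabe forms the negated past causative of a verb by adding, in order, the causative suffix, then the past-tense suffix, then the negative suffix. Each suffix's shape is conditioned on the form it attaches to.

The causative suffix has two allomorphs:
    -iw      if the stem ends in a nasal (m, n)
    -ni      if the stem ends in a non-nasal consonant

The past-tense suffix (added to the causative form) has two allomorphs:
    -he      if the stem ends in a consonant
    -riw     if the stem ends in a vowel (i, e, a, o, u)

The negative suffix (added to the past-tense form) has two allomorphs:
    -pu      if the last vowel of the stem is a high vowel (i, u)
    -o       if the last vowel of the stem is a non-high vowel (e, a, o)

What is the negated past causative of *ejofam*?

*ejofam* — final consonant /m/ (a nasal) → -iw → *ejofamiw*.
Since the final sound of the causative form *ejofamiw* is /w/ (a consonant), it takes -he, giving *ejofamiwhe*.
The last vowel of the past-tense form *ejofamiwhe* is /e/, which is a non-high vowel, so the negative suffix is -o, giving *ejofamiwheo*.

ejofamiwheo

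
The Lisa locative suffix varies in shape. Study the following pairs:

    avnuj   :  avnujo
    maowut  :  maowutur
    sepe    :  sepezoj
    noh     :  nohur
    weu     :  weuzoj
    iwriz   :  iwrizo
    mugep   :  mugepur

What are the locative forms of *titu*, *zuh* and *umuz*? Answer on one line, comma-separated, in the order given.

tituzoj, zuhur, umuzo

The pattern is voicing of the final sound: -ur when the stem ends in a voiceless consonant (*maowut*, *noh*, *mugep*); -o when the stem ends in a voiced consonant (*avnuj*, *iwriz*); -zoj when the stem ends in a vowel (*sepe*, *weu*).
*titu*: final sound = /u/, a vowel → -zoj → *tituzoj*.
*zuh* — final sound /h/ (a voiceless consonant) → -ur → *zuhur*.
The final sound of *umuz* is /z/, which is a voiced consonant, so the suffix is -o, giving *umuzo*.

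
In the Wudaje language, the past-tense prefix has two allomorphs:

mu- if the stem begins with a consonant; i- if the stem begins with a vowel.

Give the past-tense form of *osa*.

*osa*: first sound = /o/, a vowel → i- → *iosa*.

iosa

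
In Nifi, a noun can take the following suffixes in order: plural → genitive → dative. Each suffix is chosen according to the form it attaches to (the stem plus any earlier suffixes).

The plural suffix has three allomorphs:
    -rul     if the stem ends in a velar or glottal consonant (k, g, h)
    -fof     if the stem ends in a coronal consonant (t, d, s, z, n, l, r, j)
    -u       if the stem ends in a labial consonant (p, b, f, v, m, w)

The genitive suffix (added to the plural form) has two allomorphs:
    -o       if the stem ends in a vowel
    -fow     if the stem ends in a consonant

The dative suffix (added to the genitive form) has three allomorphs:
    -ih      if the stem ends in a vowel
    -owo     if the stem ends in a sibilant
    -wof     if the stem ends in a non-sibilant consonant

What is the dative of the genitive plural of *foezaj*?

Since the final consonant of *foezaj* is /j/ (coronal), it takes -fof, giving *foezajfof*.
Since the final sound of the plural form *foezajfof* is /f/ (a consonant), it takes -fow, giving *foezajfoffow*.
The genitive form *foezajfoffow* — final sound /w/ (a non-sibilant consonant) → -wof → *foezajfoffowwof*.

foezajfoffowwof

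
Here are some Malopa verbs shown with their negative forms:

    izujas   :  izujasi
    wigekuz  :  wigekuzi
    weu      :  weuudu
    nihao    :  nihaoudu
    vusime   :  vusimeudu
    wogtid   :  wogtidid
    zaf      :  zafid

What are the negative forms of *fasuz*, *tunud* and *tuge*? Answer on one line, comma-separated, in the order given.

The suffix is conditioned by the final sound: -i when the stem ends in a sibilant (*izujas*, *wigekuz*); -id when the stem ends in a non-sibilant consonant (*wogtid*, *zaf*); -udu when the stem ends in a vowel (*weu*, *nihao*, *vusime*).
The final sound of *fasuz* is /z/, which is a sibilant, so the suffix is -i, giving *fasuzi*.
*tunud* — final sound /d/ (a non-sibilant consonant) → -id → *tunudid*.
Since the final sound of *tuge* is /e/ (a vowel), it takes -udu, giving *tugeudu*.

fasuzi, tunudid, tugeudu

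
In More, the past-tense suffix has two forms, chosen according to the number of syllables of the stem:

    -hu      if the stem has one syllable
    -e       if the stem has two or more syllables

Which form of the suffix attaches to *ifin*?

*ifin* has 2 syllables, so the suffix is -e.

-e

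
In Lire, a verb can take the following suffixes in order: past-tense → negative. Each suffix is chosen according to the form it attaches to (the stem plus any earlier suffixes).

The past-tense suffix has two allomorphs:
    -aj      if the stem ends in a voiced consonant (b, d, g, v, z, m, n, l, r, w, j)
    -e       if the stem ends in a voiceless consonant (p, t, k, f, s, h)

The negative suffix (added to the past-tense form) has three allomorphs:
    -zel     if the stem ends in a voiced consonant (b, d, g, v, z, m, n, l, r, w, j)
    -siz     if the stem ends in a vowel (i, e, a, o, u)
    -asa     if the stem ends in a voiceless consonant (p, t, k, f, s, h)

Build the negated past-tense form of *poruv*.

poruvajzel

Since the final consonant of *poruv* is /v/ (voiced), it takes -aj, giving *poruvaj*.
Since the final sound of the past-tense form *poruvaj* is /j/ (a voiced consonant), it takes -zel, giving *poruvajzel*.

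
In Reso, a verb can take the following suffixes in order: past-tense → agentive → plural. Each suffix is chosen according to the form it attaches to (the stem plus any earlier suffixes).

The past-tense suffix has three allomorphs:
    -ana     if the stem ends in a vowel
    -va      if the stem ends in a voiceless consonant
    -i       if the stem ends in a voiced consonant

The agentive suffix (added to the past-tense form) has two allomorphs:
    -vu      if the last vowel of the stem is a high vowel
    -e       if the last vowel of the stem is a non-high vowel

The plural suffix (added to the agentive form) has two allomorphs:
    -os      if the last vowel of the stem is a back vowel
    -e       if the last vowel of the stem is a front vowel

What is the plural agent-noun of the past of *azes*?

*azes*: final sound = /s/, a voiceless consonant → -va → *azesva*.
The past-tense form *azesva*: last vowel = /a/, a non-high vowel → -e → *azesvae*.
The last vowel of the agentive form *azesvae* is /e/, which is a front vowel, so the plural suffix is -e, giving *azesvaee*.

azesvaee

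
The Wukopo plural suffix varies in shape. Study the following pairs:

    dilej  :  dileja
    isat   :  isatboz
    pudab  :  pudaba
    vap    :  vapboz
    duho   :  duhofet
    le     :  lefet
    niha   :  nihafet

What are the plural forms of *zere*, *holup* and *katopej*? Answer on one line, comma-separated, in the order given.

The pattern is voicing of the final sound: -boz when the stem ends in a voiceless consonant (*isat*, *vap*); -a when the stem ends in a voiced consonant (*dilej*, *pudab*); -fet when the stem ends in a vowel (*duho*, *le*, *niha*).
*zere*: final sound = /e/, a vowel → -fet → *zerefet*.
Since the final sound of *holup* is /p/ (a voiceless consonant), it takes -boz, giving *holupboz*.
*katopej*: final sound = /j/, a voiced consonant → -a → *katopeja*.

zerefet, holupboz, katopeja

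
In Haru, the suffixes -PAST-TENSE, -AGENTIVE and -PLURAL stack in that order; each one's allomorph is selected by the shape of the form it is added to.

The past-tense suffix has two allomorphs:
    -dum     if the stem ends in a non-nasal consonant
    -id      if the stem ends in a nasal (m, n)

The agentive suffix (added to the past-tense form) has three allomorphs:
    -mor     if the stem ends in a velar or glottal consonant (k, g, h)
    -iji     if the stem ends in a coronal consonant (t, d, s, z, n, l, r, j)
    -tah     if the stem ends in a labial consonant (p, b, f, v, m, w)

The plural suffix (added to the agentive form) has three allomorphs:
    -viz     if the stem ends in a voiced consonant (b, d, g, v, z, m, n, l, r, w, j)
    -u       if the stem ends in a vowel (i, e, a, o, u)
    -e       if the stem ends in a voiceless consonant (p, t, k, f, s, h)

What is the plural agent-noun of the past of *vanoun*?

vanounidijiu

*vanoun*: final consonant = /n/, a nasal → -id → *vanounid*.
The past-tense form *vanounid*: final consonant = /d/, coronal → -iji → *vanounidiji*.
Since the final sound of the agentive form *vanounidiji* is /i/ (a vowel), it takes -u, giving *vanounidijiu*.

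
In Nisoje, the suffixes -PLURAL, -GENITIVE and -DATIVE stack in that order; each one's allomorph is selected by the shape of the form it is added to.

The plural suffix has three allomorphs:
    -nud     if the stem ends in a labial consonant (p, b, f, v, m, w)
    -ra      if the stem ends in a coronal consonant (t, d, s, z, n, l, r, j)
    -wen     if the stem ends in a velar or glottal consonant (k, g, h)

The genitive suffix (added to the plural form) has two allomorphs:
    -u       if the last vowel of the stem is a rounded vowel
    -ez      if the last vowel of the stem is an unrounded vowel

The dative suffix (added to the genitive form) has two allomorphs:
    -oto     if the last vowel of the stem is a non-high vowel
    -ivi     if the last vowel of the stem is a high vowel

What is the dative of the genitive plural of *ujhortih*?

ujhortihwenezoto

*ujhortih* — final consonant /h/ (velar/glottal) → -wen → *ujhortihwen*.
The plural form *ujhortihwen*: last vowel = /e/, an unrounded vowel → -ez → *ujhortihwenez*.
The genitive form *ujhortihwenez*: last vowel = /e/, a non-high vowel → -oto → *ujhortihwenezoto*.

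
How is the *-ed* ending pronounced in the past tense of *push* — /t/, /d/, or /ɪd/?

The stem *push* ends in a voiceless consonant other than /t/.
The -ed suffix is realized as /ɪd/ after /t, d/; as /t/ after other voiceless consonants; and as /d/ after other voiced sounds.
So -ed on *push* is pronounced /t/.

/t/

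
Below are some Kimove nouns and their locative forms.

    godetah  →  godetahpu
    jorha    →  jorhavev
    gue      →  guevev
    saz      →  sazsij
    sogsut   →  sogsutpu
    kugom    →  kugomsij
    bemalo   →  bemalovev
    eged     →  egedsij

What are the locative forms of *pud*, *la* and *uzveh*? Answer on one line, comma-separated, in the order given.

pudsij, lavev, uzvehpu

Looking at the final sound of each stem: -pu when the stem ends in a voiceless consonant (*godetah*, *sogsut*); -sij when the stem ends in a voiced consonant (*saz*, *kugom*, *eged*); -vev when the stem ends in a vowel (*jorha*, *gue*, *bemalo*).
*pud* — final sound /d/ (a voiced consonant) → -sij → *pudsij*.
*la* — final sound /a/ (a vowel) → -vev → *lavev*.
The final sound of *uzveh* is /h/, which is a voiceless consonant, so the suffix is -pu, giving *uzvehpu*.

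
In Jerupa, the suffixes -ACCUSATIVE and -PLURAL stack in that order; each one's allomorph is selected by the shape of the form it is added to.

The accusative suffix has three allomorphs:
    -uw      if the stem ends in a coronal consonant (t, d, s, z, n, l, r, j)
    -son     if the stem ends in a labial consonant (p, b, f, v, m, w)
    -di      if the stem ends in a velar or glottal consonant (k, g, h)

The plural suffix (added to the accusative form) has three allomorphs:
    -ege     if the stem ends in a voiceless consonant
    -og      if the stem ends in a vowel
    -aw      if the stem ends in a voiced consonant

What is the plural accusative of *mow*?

Since the final consonant of *mow* is /w/ (labial), it takes -son, giving *mowson*.
Since the final sound of the accusative form *mowson* is /n/ (a voiced consonant), it takes -aw, giving *mowsonaw*.

mowsonaw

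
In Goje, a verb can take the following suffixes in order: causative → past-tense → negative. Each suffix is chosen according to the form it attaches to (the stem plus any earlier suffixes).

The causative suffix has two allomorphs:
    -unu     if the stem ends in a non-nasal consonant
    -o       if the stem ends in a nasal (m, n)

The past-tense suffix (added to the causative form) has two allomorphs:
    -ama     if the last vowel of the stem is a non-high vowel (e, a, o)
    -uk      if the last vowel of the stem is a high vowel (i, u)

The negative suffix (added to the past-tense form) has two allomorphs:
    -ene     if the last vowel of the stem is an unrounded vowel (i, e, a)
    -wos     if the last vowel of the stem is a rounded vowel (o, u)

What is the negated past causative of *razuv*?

*razuv* — final consonant /v/ (non-nasal) → -unu → *razuvunu*.
The causative form *razuvunu* — last vowel /u/ (a high vowel) → -uk → *razuvunuuk*.
The last vowel of the past-tense form *razuvunuuk* is /u/, which is a rounded vowel, so the negative suffix is -wos, giving *razuvunuukwos*.

razuvunuukwos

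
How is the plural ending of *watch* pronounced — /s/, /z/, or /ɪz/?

The stem *watch* ends in a sibilant (/s, z, ʃ, ʒ, tʃ, dʒ/).
The plural suffix surfaces as /ɪz/ after sibilants, /s/ after other voiceless consonants, and /z/ after other voiced sounds.
So the plural -s on *watch* is pronounced /ɪz/.

/ɪz/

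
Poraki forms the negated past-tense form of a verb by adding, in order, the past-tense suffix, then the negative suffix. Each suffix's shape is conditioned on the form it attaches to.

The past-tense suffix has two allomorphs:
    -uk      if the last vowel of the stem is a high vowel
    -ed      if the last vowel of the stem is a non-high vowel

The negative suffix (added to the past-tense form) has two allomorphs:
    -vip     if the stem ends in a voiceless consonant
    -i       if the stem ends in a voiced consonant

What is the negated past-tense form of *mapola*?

mapolaedi

*mapola* — last vowel /a/ (a non-high vowel) → -ed → *mapolaed*.
The final consonant of the past-tense form *mapolaed* is /d/, which is voiced, so the negative suffix is -i, giving *mapolaedi*.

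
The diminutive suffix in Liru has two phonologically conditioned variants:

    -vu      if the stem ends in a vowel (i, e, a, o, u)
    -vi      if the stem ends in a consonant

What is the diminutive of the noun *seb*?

*seb*: final sound = /b/, a consonant → -vi → *sebvi*.

sebvi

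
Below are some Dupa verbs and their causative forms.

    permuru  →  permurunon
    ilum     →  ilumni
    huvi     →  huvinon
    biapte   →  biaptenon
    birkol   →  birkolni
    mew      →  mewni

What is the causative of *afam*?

Looking at the final sound of each stem: -ni when the stem ends in a consonant (*ilum*, *birkol*, *mew*); -non when the stem ends in a vowel (*permuru*, *huvi*, *biapte*).
*afam*: final sound = /m/, a consonant → -ni → *afamni*.

afamni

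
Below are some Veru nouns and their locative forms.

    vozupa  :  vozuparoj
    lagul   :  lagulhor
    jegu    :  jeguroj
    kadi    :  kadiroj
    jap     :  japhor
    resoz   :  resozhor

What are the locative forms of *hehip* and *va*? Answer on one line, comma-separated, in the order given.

The pattern is consonant vs. vowel: -hor when the stem ends in a consonant (*lagul*, *jap*, *resoz*); -roj when the stem ends in a vowel (*vozupa*, *jegu*, *kadi*).
*hehip* — final sound /p/ (a consonant) → -hor → *hehiphor*.
*va* — final sound /a/ (a vowel) → -roj → *varoj*.

hehiphor, varoj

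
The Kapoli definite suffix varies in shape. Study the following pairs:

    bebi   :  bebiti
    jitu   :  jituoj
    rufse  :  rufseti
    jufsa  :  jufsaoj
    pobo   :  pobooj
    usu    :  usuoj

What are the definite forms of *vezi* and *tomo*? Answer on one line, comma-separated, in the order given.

veziti, tomooj

The pattern is front/back vowel harmony: -ti when the last vowel of the stem is a front vowel (*bebi*, *rufse*); -oj when the last vowel of the stem is a back vowel (*jitu*, *jufsa*, *pobo*, *usu*).
*vezi*: last vowel = /i/, a front vowel → -ti → *veziti*.
*tomo*: last vowel = /o/, a back vowel → -oj → *tomooj*.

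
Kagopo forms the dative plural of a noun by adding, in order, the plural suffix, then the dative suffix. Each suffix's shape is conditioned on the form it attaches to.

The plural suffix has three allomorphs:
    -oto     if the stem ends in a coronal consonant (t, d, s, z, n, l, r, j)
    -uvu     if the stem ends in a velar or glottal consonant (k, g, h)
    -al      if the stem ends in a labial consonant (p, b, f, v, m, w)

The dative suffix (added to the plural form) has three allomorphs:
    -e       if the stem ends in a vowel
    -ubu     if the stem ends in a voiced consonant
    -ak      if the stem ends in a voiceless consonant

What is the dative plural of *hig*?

higuvue

*hig* — final consonant /g/ (velar/glottal) → -uvu → *higuvu*.
The plural form *higuvu*: final sound = /u/, a vowel → -e → *higuvue*.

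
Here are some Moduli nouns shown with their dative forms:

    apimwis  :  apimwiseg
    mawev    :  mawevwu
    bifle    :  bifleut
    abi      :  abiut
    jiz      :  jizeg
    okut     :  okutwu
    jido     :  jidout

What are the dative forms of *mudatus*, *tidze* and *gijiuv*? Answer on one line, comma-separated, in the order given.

The alternation tracks the final sound of the stem — -eg when the stem ends in a sibilant (*apimwis*, *jiz*); -wu when the stem ends in a non-sibilant consonant (*mawev*, *okut*); -ut when the stem ends in a vowel (*bifle*, *abi*, *jido*).
The final sound of *mudatus* is /s/, which is a sibilant, so the suffix is -eg, giving *mudatuseg*.
Since the final sound of *tidze* is /e/ (a vowel), it takes -ut, giving *tidzeut*.
Since the final sound of *gijiuv* is /v/ (a non-sibilant consonant), it takes -wu, giving *gijiuvwu*.

mudatuseg, tidzeut, gijiuvwu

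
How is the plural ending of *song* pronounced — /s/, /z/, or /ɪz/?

The stem *song* ends in a voiced non-sibilant sound.
The plural suffix surfaces as /ɪz/ after sibilants, /s/ after other voiceless consonants, and /z/ after other voiced sounds.
So the plural -s on *song* is pronounced /z/.

/z/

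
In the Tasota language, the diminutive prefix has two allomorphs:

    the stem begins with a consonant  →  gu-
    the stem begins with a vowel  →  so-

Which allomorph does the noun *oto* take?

*oto*: first sound = /o/, a vowel → so-.

so-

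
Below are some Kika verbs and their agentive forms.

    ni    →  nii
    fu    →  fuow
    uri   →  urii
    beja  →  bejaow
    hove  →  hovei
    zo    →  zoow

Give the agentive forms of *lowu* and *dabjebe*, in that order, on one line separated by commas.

lowuow, dabjebei

The pattern is front/back vowel harmony: -i when the last vowel of the stem is a front vowel (*ni*, *uri*, *hove*); -ow when the last vowel of the stem is a back vowel (*fu*, *beja*, *zo*).
Since the last vowel of *lowu* is /u/ (a back vowel), it takes -ow, giving *lowuow*.
*dabjebe*: last vowel = /e/, a front vowel → -i → *dabjebei*.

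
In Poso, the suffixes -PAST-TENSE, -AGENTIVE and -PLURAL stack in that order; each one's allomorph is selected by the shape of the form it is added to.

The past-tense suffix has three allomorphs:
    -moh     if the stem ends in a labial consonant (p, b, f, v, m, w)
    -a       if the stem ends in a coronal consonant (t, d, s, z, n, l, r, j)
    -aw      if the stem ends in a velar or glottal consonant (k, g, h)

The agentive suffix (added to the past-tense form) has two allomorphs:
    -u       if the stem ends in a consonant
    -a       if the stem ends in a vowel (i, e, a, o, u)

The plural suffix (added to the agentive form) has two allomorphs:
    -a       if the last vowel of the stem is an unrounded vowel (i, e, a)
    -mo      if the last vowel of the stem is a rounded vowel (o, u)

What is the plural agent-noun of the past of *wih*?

wihawumo

Since the final consonant of *wih* is /h/ (velar/glottal), it takes -aw, giving *wihaw*.
Since the final sound of the past-tense form *wihaw* is /w/ (a consonant), it takes -u, giving *wihawu*.
Since the last vowel of the agentive form *wihawu* is /u/ (a rounded vowel), it takes -mo, giving *wihawumo*.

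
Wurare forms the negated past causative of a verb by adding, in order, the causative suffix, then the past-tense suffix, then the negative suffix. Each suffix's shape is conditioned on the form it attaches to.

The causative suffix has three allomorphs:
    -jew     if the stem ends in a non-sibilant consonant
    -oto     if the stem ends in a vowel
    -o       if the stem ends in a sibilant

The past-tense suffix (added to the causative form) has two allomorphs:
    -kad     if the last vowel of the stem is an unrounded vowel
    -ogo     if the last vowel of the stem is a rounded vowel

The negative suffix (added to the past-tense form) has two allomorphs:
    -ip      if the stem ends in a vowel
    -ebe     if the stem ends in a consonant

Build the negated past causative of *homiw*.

The final sound of *homiw* is /w/, which is a non-sibilant consonant, so the causative suffix is -jew, giving *homiwjew*.
The last vowel of the causative form *homiwjew* is /e/, which is an unrounded vowel, so the past-tense suffix is -kad, giving *homiwjewkad*.
Since the final sound of the past-tense form *homiwjewkad* is /d/ (a consonant), it takes -ebe, giving *homiwjewkadebe*.

homiwjewkadebe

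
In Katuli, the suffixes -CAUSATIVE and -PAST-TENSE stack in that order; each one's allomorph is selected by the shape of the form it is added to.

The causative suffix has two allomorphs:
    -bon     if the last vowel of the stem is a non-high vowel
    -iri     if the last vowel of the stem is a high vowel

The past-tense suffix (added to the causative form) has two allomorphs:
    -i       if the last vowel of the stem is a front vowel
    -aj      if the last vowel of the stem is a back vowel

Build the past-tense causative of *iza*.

izabonaj

The last vowel of *iza* is /a/, which is a non-high vowel, so the causative suffix is -bon, giving *izabon*.
The last vowel of the causative form *izabon* is /o/, which is a back vowel, so the past-tense suffix is -aj, giving *izabonaj*.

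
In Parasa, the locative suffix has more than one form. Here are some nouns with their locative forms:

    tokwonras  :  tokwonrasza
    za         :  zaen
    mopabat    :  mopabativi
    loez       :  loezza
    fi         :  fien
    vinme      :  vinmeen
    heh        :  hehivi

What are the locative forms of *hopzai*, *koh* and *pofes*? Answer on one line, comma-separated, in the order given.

hopzaien, kohivi, pofesza

The pattern is sibilance of the final sound: -za when the stem ends in a sibilant (*tokwonras*, *loez*); -ivi when the stem ends in a non-sibilant consonant (*mopabat*, *heh*); -en when the stem ends in a vowel (*za*, *fi*, *vinme*).
The final sound of *hopzai* is /i/, which is a vowel, so the suffix is -en, giving *hopzaien*.
The final sound of *koh* is /h/, which is a non-sibilant consonant, so the suffix is -ivi, giving *kohivi*.
*pofes* — final sound /s/ (a sibilant) → -za → *pofesza*.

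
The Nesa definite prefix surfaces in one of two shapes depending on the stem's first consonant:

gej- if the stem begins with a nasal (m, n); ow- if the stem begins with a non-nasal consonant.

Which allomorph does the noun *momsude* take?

*momsude*: first consonant = /m/, a nasal → gej-.

gej-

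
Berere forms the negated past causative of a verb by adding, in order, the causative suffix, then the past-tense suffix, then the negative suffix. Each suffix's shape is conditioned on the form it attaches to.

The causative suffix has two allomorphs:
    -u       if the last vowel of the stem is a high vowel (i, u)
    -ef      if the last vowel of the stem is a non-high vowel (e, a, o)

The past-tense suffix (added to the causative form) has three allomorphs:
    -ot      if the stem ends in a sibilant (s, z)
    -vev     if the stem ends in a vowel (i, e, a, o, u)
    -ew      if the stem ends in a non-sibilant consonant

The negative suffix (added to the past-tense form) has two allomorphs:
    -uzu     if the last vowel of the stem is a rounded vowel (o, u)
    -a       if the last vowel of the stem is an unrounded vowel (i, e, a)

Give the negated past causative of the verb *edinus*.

edinusuveva

Since the last vowel of *edinus* is /u/ (a high vowel), it takes -u, giving *edinusu*.
The causative form *edinusu* — final sound /u/ (a vowel) → -vev → *edinusuvev*.
The last vowel of the past-tense form *edinusuvev* is /e/, which is an unrounded vowel, so the negative suffix is -a, giving *edinusuveva*.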